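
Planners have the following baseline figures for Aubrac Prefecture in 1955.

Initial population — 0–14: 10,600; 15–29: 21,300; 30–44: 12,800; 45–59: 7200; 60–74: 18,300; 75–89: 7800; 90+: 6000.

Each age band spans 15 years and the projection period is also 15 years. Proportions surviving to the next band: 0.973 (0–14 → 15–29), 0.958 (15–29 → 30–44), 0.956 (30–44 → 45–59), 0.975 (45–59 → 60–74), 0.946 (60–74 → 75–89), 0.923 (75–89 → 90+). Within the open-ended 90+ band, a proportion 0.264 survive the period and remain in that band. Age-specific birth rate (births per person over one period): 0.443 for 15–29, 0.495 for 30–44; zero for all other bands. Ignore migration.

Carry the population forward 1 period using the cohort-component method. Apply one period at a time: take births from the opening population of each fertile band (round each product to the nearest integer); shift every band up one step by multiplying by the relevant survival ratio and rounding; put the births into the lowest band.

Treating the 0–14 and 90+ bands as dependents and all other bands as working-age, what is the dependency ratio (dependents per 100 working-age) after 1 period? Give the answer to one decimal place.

36.5

[period 1]
Births: 21300 × 0.443 = 9436, 12800 × 0.495 = 6336 → 15772
15–29: 10600 × 0.973 = 10314
30–44: 21300 × 0.958 = 20405
45–59: 12800 × 0.956 = 12237
60–74: 7200 × 0.975 = 7020
75–89: 18300 × 0.946 = 17312
90+: 7800 × 0.923 + 6000 × 0.264 = 7199 + 1584 = 8783
End of period: [15772, 10314, 20405, 12237, 7020, 17312, 8783]
Dependents (band 0–14 + band 90+) = 15772 + 8783 = 24555; working-age = 67288; ratio = 24555/67288 × 100 = 36.5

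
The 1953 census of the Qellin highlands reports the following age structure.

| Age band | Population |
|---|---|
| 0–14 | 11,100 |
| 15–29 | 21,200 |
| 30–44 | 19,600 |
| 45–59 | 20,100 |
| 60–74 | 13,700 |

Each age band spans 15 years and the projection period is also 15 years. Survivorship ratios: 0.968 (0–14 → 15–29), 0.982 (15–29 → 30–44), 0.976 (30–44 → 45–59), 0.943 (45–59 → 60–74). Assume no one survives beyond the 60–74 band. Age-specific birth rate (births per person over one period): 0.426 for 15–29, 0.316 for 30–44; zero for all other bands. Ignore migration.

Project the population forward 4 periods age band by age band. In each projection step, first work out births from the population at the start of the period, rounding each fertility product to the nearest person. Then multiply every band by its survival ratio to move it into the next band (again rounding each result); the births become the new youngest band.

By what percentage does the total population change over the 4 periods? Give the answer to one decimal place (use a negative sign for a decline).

Period 1.
Births: 21200 × 0.426 = 9031 ; 19600 × 0.316 = 6194 ⇒ total 15225
15–29: 11100 × 0.968 = 10745
30–44: 21200 × 0.982 = 20818
45–59: 19600 × 0.976 = 19130
60–74: 20100 × 0.943 = 18954
Giving 15225 / 10745 / 20818 / 19130 / 18954.
Period 2.
Births: 10745 × 0.426 = 4577 ; 20818 × 0.316 = 6578 ⇒ total 11155
15–29: 15225 × 0.968 = 14738
30–44: 10745 × 0.982 = 10552
45–59: 20818 × 0.976 = 20318
60–74: 19130 × 0.943 = 18040
Giving 11155 / 14738 / 10552 / 20318 / 18040.
Period 3.
Births: 14738 × 0.426 = 6278 ; 10552 × 0.316 = 3334 ⇒ total 9612
15–29: 11155 × 0.968 = 10798
30–44: 14738 × 0.982 = 14473
45–59: 10552 × 0.976 = 10299
60–74: 20318 × 0.943 = 19160
Giving 9612 / 10798 / 14473 / 10299 / 19160.
Period 4.
Births: 10798 × 0.426 = 4600 ; 14473 × 0.316 = 4573 ⇒ total 9173
15–29: 9612 × 0.968 = 9304
30–44: 10798 × 0.982 = 10604
45–59: 14473 × 0.976 = 14126
60–74: 10299 × 0.943 = 9712
Giving 9173 / 9304 / 10604 / 14126 / 9712.
Total: 85700 → 52919; change = -32781; percentage change = -38.3%

-38.3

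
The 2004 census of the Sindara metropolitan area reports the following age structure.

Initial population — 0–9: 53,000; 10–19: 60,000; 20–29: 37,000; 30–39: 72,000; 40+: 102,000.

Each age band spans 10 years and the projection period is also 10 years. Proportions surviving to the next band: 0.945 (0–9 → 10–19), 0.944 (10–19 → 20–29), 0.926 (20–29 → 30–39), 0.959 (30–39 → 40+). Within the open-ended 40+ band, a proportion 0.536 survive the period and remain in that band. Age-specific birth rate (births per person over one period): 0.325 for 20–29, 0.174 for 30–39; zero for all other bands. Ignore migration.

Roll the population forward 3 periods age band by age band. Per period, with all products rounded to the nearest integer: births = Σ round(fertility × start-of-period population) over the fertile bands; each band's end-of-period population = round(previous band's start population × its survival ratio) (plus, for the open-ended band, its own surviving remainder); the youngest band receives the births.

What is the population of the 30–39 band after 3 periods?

[period 1]
Births: 37000 * 0.325 = 12025 ; 72000 * 0.174 = 12528 — total 24553
10–19: 53000 * 0.945 = 50085
20–29: 60000 * 0.944 = 56640
30–39: 37000 * 0.926 = 34262
40+: 72000 * 0.959 + 102000 * 0.536 = 69048 + 54672 = 123720
→ [24553, 50085, 56640, 34262, 123720]
[period 2]
Births: 56640 * 0.325 = 18408 ; 34262 * 0.174 = 5962 — total 24370
10–19: 24553 * 0.945 = 23203
20–29: 50085 * 0.944 = 47280
30–39: 56640 * 0.926 = 52449
40+: 34262 * 0.959 + 123720 * 0.536 = 32857 + 66314 = 99171
→ [24370, 23203, 47280, 52449, 99171]
[period 3]
Births: 47280 * 0.325 = 15366 ; 52449 * 0.174 = 9126 — total 24492
10–19: 24370 * 0.945 = 23030
20–29: 23203 * 0.944 = 21904
30–39: 47280 * 0.926 = 43781
40+: 52449 * 0.959 + 99171 * 0.536 = 50299 + 53156 = 103455
→ [24492, 23030, 21904, 43781, 103455]

43781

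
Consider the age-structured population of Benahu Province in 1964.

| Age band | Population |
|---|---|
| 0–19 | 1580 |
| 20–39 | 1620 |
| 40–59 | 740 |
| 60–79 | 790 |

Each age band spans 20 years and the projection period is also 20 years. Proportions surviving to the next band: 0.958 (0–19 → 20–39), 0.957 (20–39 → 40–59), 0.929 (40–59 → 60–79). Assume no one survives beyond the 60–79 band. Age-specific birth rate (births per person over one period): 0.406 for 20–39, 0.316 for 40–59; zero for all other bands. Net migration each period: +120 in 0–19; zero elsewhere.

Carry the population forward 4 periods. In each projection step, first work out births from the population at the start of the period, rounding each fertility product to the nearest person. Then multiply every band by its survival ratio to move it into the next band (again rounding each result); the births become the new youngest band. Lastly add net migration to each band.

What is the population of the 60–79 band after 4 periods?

[period 1]
Births: 1620 × 0.406 = 658 ; 740 × 0.316 = 234 ⇒ total 892
20–39: 1580 × 0.958 = 1514
40–59: 1620 × 0.957 = 1550
60–79: 740 × 0.929 = 687
Net migration: 0–19 + 120 → 1012
End of period: [1012, 1514, 1550, 687]
[period 2]
Births: 1514 × 0.406 = 615 ; 1550 × 0.316 = 490 ⇒ total 1105
20–39: 1012 × 0.958 = 969
40–59: 1514 × 0.957 = 1449
60–79: 1550 × 0.929 = 1440
Net migration: 0–19 + 120 → 1225
End of period: [1225, 969, 1449, 1440]
[period 3]
Births: 969 × 0.406 = 393 ; 1449 × 0.316 = 458 ⇒ total 851
20–39: 1225 × 0.958 = 1174
40–59: 969 × 0.957 = 927
60–79: 1449 × 0.929 = 1346
Net migration: 0–19 + 120 → 971
End of period: [971, 1174, 927, 1346]
[period 4]
Births: 1174 × 0.406 = 477 ; 927 × 0.316 = 293 ⇒ total 770
20–39: 971 × 0.958 = 930
40–59: 1174 × 0.957 = 1124
60–79: 927 × 0.929 = 861
Net migration: 0–19 + 120 → 890
End of period: [890, 930, 1124, 861]

861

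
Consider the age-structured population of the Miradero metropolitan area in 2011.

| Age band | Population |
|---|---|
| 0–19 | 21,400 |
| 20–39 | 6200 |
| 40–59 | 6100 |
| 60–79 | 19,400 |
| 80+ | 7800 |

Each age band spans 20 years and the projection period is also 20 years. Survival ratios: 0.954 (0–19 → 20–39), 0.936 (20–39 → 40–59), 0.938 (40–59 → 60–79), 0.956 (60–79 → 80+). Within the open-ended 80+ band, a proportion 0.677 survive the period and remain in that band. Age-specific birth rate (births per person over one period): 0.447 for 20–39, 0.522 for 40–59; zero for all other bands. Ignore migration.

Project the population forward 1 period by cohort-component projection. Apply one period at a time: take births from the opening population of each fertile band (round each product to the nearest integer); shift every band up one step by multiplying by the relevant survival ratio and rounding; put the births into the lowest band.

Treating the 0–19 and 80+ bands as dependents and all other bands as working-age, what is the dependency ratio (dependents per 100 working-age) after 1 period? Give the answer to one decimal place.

Period 1.
Births: 6200 * 0.447 = 2771, 6100 * 0.522 = 3184 → 5955
20–39: 21400 * 0.954 = 20416
40–59: 6200 * 0.936 = 5803
60–79: 6100 * 0.938 = 5722
80+: 19400 * 0.956 + 7800 * 0.677 = 18546 + 5281 = 23827
Population now: 0–19=5955, 20–39=20416, 40–59=5803, 60–79=5722, 80+=23827
Dependents (band 0–19 + band 80+) = 5955 + 23827 = 29782; working-age = 31941; ratio = 29782/31941 × 100 = 93.2

93.2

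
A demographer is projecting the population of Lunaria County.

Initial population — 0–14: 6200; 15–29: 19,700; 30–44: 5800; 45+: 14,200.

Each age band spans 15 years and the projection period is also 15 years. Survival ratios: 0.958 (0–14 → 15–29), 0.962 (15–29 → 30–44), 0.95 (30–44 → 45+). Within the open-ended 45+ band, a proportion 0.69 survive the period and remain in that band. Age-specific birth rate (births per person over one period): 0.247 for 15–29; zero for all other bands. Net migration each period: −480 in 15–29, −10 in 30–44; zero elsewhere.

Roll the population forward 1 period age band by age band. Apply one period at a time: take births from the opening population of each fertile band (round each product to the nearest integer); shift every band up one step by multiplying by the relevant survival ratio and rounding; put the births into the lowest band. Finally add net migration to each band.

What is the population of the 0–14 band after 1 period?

— Period 1 —
Births: 19700 × 0.247 = 4866
15–29: 6200 × 0.958 = 5940
30–44: 19700 × 0.962 = 18951
45+: 5800 × 0.95 + 14200 × 0.69 = 5510 + 9798 = 15308
Net migration: 15–29 − 480 → 5460; 30–44 − 10 → 18941
End of period: [4866, 5460, 18941, 15308]

4866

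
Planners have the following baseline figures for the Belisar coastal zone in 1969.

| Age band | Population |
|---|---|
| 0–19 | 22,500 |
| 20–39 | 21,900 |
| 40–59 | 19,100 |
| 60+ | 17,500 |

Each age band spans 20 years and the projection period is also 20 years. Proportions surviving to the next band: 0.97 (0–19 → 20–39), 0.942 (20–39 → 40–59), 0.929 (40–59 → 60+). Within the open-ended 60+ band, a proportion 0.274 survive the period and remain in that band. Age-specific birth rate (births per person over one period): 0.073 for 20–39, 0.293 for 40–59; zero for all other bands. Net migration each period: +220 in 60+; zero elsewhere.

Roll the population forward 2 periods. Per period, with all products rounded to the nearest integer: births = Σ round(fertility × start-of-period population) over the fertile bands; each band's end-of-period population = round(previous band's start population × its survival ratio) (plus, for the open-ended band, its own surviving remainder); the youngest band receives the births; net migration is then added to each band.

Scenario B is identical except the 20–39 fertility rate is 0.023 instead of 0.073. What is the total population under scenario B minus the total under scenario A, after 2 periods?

-2153

Numbering the groups 1..4 from youngest to oldest:
Period 1:
Births: 21900 × 0.073 = 1599 ; 19100 × 0.293 = 5596 — total 7195
Group 2: 22500 × 0.97 = 21825
Group 3: 21900 × 0.942 = 20630
Group 4: 19100 × 0.929 + 17500 × 0.274 = 17744 + 4795 = 22539
Net migration: Group 4 + 220 → 22759
→ [7195, 21825, 20630, 22759]
Period 2:
Births: 21825 × 0.073 = 1593 ; 20630 × 0.293 = 6045 — total 7638
Group 2: 7195 × 0.97 = 6979
Group 3: 21825 × 0.942 = 20559
Group 4: 20630 × 0.929 + 22759 × 0.274 = 19165 + 6236 = 25401
Net migration: Group 4 + 220 → 25621
→ [7638, 6979, 20559, 25621]
Scenario A total after 2 periods: 60797
Scenario B projection —
Period 1:
Births: 21900 × 0.023 = 504 ; 19100 × 0.293 = 5596 — total 6100
Group 2: 22500 × 0.97 = 21825
Group 3: 21900 × 0.942 = 20630
Group 4: 19100 × 0.929 + 17500 × 0.274 = 17744 + 4795 = 22539
Net migration: Group 4 + 220 → 22759
→ [6100, 21825, 20630, 22759]
Period 2:
Births: 21825 × 0.023 = 502 ; 20630 × 0.293 = 6045 — total 6547
Group 2: 6100 × 0.97 = 5917
Group 3: 21825 × 0.942 = 20559
Group 4: 20630 × 0.929 + 22759 × 0.274 = 19165 + 6236 = 25401
Net migration: Group 4 + 220 → 25621
→ [6547, 5917, 20559, 25621]
Scenario B total after 2 periods: 58644
Difference B − A = 58644 − 60797 = -2153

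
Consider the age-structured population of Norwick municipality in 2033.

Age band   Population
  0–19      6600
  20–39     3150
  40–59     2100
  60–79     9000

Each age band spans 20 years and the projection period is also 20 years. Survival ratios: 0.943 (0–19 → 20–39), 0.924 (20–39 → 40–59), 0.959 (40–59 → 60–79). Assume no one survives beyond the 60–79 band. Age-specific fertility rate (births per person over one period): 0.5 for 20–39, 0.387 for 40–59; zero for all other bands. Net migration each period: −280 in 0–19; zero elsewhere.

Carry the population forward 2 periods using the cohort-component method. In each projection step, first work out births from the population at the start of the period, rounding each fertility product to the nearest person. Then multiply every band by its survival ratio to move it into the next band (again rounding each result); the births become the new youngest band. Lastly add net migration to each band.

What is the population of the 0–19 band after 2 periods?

Numbering the bands 1..4 from youngest to oldest:
[period 1]
Births: 3150 × 0.5 = 1575, 2100 × 0.387 = 813 → 2388
Band 2: 6600 × 0.943 = 6224
Band 3: 3150 × 0.924 = 2911
Band 4: 2100 × 0.959 = 2014
Net migration: Band 1 − 280 → 2108
Population now: 0–19=2108, 20–39=6224, 40–59=2911, 60–79=2014
[period 2]
Births: 6224 × 0.5 = 3112, 2911 × 0.387 = 1127 → 4239
Band 2: 2108 × 0.943 = 1988
Band 3: 6224 × 0.924 = 5751
Band 4: 2911 × 0.959 = 2792
Net migration: Band 1 − 280 → 3959
Population now: 0–19=3959, 20–39=1988, 40–59=5751, 60–79=2792

3959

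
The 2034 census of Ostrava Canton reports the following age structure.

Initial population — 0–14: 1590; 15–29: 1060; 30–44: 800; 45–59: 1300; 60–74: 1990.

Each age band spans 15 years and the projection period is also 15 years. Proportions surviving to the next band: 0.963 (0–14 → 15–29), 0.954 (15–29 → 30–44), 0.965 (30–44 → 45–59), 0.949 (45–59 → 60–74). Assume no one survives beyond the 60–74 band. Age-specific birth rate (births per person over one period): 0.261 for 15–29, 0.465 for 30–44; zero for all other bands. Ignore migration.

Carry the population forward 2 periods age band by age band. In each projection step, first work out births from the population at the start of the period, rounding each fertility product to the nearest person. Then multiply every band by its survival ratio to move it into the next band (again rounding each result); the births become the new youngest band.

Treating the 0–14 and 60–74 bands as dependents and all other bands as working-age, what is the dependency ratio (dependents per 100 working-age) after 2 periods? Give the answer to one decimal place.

52.4

Period 1.
Births: 1060 × 0.261 = 277  |  800 × 0.465 = 372 → total 649
15–29: 1590 × 0.963 = 1531
30–44: 1060 × 0.954 = 1011
45–59: 800 × 0.965 = 772
60–74: 1300 × 0.949 = 1234
Giving 649 / 1531 / 1011 / 772 / 1234.
Period 2.
Births: 1531 × 0.261 = 400  |  1011 × 0.465 = 470 → total 870
15–29: 649 × 0.963 = 625
30–44: 1531 × 0.954 = 1461
45–59: 1011 × 0.965 = 976
60–74: 772 × 0.949 = 733
Giving 870 / 625 / 1461 / 976 / 733.
Dependents (band 0–14 + band 60–74) = 870 + 733 = 1603; working-age = 3062; ratio = 1603/3062 × 100 = 52.4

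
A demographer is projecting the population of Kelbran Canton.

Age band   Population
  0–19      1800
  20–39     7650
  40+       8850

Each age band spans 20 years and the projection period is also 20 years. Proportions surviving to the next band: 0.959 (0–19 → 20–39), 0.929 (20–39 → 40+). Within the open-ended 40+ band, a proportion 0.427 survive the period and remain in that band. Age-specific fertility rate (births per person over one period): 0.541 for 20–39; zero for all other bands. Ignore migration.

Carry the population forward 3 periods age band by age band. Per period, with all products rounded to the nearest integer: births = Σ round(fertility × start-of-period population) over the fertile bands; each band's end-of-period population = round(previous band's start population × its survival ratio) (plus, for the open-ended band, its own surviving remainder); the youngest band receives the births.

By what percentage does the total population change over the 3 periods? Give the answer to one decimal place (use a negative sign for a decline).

Period 1.
Births: 7650 × 0.541 = 4139
20–39: 1800 × 0.959 = 1726
40+: 7650 × 0.929 + 8850 × 0.427 = 7107 + 3779 = 10886
Population now: 0–19=4139, 20–39=1726, 40+=10886
Period 2.
Births: 1726 × 0.541 = 934
20–39: 4139 × 0.959 = 3969
40+: 1726 × 0.929 + 10886 × 0.427 = 1603 + 4648 = 6251
Population now: 0–19=934, 20–39=3969, 40+=6251
Period 3.
Births: 3969 × 0.541 = 2147
20–39: 934 × 0.959 = 896
40+: 3969 × 0.929 + 6251 × 0.427 = 3687 + 2669 = 6356
Population now: 0–19=2147, 20–39=896, 40+=6356
Total: 18300 → 9399; change = -8901; percentage change = -48.6%

-48.6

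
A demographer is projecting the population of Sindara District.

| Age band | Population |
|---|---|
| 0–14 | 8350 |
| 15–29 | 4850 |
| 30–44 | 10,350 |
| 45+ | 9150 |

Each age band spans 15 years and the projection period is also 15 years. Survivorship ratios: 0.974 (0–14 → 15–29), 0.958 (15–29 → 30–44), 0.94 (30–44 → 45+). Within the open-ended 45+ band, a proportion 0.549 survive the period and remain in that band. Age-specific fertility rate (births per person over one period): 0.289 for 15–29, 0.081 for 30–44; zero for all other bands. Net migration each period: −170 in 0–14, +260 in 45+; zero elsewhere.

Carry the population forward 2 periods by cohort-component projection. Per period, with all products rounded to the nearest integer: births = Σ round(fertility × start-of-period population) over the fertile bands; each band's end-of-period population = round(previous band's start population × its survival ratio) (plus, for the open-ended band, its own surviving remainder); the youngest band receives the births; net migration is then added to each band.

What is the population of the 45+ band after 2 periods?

12869

Numbering the bands 1..4 from youngest to oldest:
[period 1]
Births: 4850 * 0.289 = 1402, 10350 * 0.081 = 838 → 2240
Band 2: 8350 * 0.974 = 8133
Band 3: 4850 * 0.958 = 4646
Band 4: 10350 * 0.94 + 9150 * 0.549 = 9729 + 5023 = 14752
Net migration: Band 1 − 170 → 2070; Band 4 + 260 → 15012
→ [2070, 8133, 4646, 15012]
[period 2]
Births: 8133 * 0.289 = 2350, 4646 * 0.081 = 376 → 2726
Band 2: 2070 * 0.974 = 2016
Band 3: 8133 * 0.958 = 7791
Band 4: 4646 * 0.94 + 15012 * 0.549 = 4367 + 8242 = 12609
Net migration: Band 1 − 170 → 2556; Band 4 + 260 → 12869
→ [2556, 2016, 7791, 12869]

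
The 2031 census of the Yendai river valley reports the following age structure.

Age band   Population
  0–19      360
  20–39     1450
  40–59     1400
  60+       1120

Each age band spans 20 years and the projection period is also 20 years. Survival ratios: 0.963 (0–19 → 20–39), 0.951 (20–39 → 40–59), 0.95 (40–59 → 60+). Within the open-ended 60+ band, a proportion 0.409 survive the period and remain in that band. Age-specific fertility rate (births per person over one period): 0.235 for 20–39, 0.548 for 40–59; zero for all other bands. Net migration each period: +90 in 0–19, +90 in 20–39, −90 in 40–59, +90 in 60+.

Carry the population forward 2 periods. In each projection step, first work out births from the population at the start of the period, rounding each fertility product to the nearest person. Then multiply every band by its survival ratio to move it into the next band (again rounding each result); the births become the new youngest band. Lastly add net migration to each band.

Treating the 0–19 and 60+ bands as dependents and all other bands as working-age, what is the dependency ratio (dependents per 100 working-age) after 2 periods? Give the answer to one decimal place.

189.9

Period 1:
Births: 1450 * 0.235 = 341 ; 1400 * 0.548 = 767 → total 1108
20–39: 360 * 0.963 = 347
40–59: 1450 * 0.951 = 1379
60+: 1400 * 0.95 + 1120 * 0.409 = 1330 + 458 = 1788
Net migration: 0–19 + 90 → 1198; 20–39 + 90 → 437; 40–59 − 90 → 1289; 60+ + 90 → 1878
→ [1198, 437, 1289, 1878]
Period 2:
Births: 437 * 0.235 = 103 ; 1289 * 0.548 = 706 → total 809
20–39: 1198 * 0.963 = 1154
40–59: 437 * 0.951 = 416
60+: 1289 * 0.95 + 1878 * 0.409 = 1225 + 768 = 1993
Net migration: 0–19 + 90 → 899; 20–39 + 90 → 1244; 40–59 − 90 → 326; 60+ + 90 → 2083
→ [899, 1244, 326, 2083]
Dependents (band 0–19 + band 60+) = 899 + 2083 = 2982; working-age = 1570; ratio = 2982/1570 × 100 = 189.9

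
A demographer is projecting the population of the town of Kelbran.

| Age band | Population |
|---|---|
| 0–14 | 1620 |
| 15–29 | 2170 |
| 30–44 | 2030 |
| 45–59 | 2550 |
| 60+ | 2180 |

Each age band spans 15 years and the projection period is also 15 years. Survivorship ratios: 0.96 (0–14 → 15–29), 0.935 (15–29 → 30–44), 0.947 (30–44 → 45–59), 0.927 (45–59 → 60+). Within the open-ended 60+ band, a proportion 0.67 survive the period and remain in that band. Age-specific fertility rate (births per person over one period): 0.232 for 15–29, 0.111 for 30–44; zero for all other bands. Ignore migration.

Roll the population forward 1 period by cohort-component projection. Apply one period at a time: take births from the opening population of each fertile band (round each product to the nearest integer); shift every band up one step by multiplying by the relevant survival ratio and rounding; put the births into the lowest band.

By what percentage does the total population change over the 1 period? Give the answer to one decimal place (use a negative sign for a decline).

Let group 1 be 0–14 through group 5 = 60+.
— Period 1 —
Births: 2170 * 0.232 = 503  |  2030 * 0.111 = 225 → 728
Group 2: 1620 * 0.96 = 1555
Group 3: 2170 * 0.935 = 2029
Group 4: 2030 * 0.947 = 1922
Group 5: 2550 * 0.927 + 2180 * 0.67 = 2364 + 1461 = 3825
Population now: 0–14=728, 15–29=1555, 30–44=2029, 45–59=1922, 60+=3825
Total: 10550 → 10059; change = -491; percentage change = -4.7%

-4.7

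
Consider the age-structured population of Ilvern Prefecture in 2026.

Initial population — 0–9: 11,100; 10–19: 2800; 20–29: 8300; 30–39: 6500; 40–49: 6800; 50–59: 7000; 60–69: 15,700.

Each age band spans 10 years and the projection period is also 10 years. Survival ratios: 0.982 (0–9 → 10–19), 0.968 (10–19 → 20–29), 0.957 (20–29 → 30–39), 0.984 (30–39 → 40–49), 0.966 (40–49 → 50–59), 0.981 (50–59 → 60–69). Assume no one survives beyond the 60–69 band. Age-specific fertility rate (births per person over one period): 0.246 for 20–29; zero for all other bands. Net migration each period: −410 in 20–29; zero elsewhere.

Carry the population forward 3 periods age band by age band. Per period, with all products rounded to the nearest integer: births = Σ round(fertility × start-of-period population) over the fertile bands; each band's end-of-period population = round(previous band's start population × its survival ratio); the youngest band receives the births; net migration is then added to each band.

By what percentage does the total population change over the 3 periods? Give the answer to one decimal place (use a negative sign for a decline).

-48.3

Numbering the bands 1..7 from youngest to oldest:
[period 1]
Births: 8300 × 0.246 = 2042
Band 2: 11100 × 0.982 = 10900
Band 3: 2800 × 0.968 = 2710
Band 4: 8300 × 0.957 = 7943
Band 5: 6500 × 0.984 = 6396
Band 6: 6800 × 0.966 = 6569
Band 7: 7000 × 0.981 = 6867
Net migration: Band 3 − 410 → 2300
Population now: 0–9=2042, 10–19=10900, 20–29=2300, 30–39=7943, 40–49=6396, 50–59=6569, 60–69=6867
[period 2]
Births: 2300 × 0.246 = 566
Band 2: 2042 × 0.982 = 2005
Band 3: 10900 × 0.968 = 10551
Band 4: 2300 × 0.957 = 2201
Band 5: 7943 × 0.984 = 7816
Band 6: 6396 × 0.966 = 6179
Band 7: 6569 × 0.981 = 6444
Net migration: Band 3 − 410 → 10141
Population now: 0–9=566, 10–19=2005, 20–29=10141, 30–39=2201, 40–49=7816, 50–59=6179, 60–69=6444
[period 3]
Births: 10141 × 0.246 = 2495
Band 2: 566 × 0.982 = 556
Band 3: 2005 × 0.968 = 1941
Band 4: 10141 × 0.957 = 9705
Band 5: 2201 × 0.984 = 2166
Band 6: 7816 × 0.966 = 7550
Band 7: 6179 × 0.981 = 6062
Net migration: Band 3 − 410 → 1531
Population now: 0–9=2495, 10–19=556, 20–29=1531, 30–39=9705, 40–49=2166, 50–59=7550, 60–69=6062
Total: 58200 → 30065; change = -28135; percentage change = -48.3%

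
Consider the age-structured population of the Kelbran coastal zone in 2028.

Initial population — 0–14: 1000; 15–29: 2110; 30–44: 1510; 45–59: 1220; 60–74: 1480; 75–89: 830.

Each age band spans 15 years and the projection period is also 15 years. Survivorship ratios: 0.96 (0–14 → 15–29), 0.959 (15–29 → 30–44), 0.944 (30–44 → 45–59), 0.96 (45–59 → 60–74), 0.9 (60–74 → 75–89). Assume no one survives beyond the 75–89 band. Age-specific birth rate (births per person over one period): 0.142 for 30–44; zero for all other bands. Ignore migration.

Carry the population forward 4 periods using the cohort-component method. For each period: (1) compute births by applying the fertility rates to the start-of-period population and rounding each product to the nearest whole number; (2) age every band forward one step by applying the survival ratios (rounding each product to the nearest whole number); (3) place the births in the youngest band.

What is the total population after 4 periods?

[period 1]
Births: 1510 * 0.142 = 214
15–29: 1000 * 0.96 = 960
30–44: 2110 * 0.959 = 2023
45–59: 1510 * 0.944 = 1425
60–74: 1220 * 0.96 = 1171
75–89: 1480 * 0.9 = 1332
Giving 214 / 960 / 2023 / 1425 / 1171 / 1332.
[period 2]
Births: 2023 * 0.142 = 287
15–29: 214 * 0.96 = 205
30–44: 960 * 0.959 = 921
45–59: 2023 * 0.944 = 1910
60–74: 1425 * 0.96 = 1368
75–89: 1171 * 0.9 = 1054
Giving 287 / 205 / 921 / 1910 / 1368 / 1054.
[period 3]
Births: 921 * 0.142 = 131
15–29: 287 * 0.96 = 276
30–44: 205 * 0.959 = 197
45–59: 921 * 0.944 = 869
60–74: 1910 * 0.96 = 1834
75–89: 1368 * 0.9 = 1231
Giving 131 / 276 / 197 / 869 / 1834 / 1231.
[period 4]
Births: 197 * 0.142 = 28
15–29: 131 * 0.96 = 126
30–44: 276 * 0.959 = 265
45–59: 197 * 0.944 = 186
60–74: 869 * 0.96 = 834
75–89: 1834 * 0.9 = 1651
Giving 28 / 126 / 265 / 186 / 834 / 1651.
Total after period 4: 28 + 126 + 265 + 186 + 834 + 1651 = 3090

3090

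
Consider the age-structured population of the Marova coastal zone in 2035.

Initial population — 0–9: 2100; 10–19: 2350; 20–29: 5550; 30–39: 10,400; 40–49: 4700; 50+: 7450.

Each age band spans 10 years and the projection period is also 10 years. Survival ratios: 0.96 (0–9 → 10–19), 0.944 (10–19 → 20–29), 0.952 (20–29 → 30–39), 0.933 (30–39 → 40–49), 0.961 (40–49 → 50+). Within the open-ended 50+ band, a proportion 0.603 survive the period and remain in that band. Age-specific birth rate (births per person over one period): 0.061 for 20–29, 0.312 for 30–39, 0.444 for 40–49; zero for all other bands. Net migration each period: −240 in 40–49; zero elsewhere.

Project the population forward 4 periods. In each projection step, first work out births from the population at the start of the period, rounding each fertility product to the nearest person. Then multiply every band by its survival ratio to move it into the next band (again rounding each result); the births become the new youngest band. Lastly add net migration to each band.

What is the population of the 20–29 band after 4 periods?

5425

Call the groups 1 to 6, youngest first.
[period 1]
Births: 5550 × 0.061 = 339, 10400 × 0.312 = 3245, 4700 × 0.444 = 2087 — total 5671
Group 2: 2100 × 0.96 = 2016
Group 3: 2350 × 0.944 = 2218
Group 4: 5550 × 0.952 = 5284
Group 5: 10400 × 0.933 = 9703
Group 6: 4700 × 0.961 + 7450 × 0.603 = 4517 + 4492 = 9009
Net migration: Group 5 − 240 → 9463
End of period: [5671, 2016, 2218, 5284, 9463, 9009]
[period 2]
Births: 2218 × 0.061 = 135, 5284 × 0.312 = 1649, 9463 × 0.444 = 4202 — total 5986
Group 2: 5671 × 0.96 = 5444
Group 3: 2016 × 0.944 = 1903
Group 4: 2218 × 0.952 = 2112
Group 5: 5284 × 0.933 = 4930
Group 6: 9463 × 0.961 + 9009 × 0.603 = 9094 + 5432 = 14526
Net migration: Group 5 − 240 → 4690
End of period: [5986, 5444, 1903, 2112, 4690, 14526]
[period 3]
Births: 1903 × 0.061 = 116, 2112 × 0.312 = 659, 4690 × 0.444 = 2082 — total 2857
Group 2: 5986 × 0.96 = 5747
Group 3: 5444 × 0.944 = 5139
Group 4: 1903 × 0.952 = 1812
Group 5: 2112 × 0.933 = 1970
Group 6: 4690 × 0.961 + 14526 × 0.603 = 4507 + 8759 = 13266
Net migration: Group 5 − 240 → 1730
End of period: [2857, 5747, 5139, 1812, 1730, 13266]
[period 4]
Births: 5139 × 0.061 = 313, 1812 × 0.312 = 565, 1730 × 0.444 = 768 — total 1646
Group 2: 2857 × 0.96 = 2743
Group 3: 5747 × 0.944 = 5425
Group 4: 5139 × 0.952 = 4892
Group 5: 1812 × 0.933 = 1691
Group 6: 1730 × 0.961 + 13266 × 0.603 = 1663 + 7999 = 9662
Net migration: Group 5 − 240 → 1451
End of period: [1646, 2743, 5425, 4892, 1451, 9662]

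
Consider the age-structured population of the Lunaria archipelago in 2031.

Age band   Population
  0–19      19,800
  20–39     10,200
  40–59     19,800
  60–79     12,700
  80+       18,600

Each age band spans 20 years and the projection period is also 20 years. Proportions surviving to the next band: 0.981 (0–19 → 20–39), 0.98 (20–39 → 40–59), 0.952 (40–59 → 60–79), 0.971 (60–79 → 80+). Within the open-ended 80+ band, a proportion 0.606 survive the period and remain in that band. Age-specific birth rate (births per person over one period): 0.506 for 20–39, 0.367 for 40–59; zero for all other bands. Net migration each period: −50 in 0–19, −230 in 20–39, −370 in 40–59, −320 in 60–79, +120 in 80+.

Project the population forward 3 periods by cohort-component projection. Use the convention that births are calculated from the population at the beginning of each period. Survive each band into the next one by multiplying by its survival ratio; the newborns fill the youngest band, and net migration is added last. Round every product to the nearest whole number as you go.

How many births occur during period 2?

[period 1]
Births: 10200 × 0.506 = 5161  |  19800 × 0.367 = 7267 — total 12428
20–39: 19800 × 0.981 = 19424
40–59: 10200 × 0.98 = 9996
60–79: 19800 × 0.952 = 18850
80+: 12700 × 0.971 + 18600 × 0.606 = 12332 + 11272 = 23604
Net migration: 0–19 − 50 → 12378; 20–39 − 230 → 19194; 40–59 − 370 → 9626; 60–79 − 320 → 18530; 80+ + 120 → 23724
Population now: 0–19=12378, 20–39=19194, 40–59=9626, 60–79=18530, 80+=23724
[period 2]
Births: 19194 × 0.506 = 9712  |  9626 × 0.367 = 3533 — total 13245
20–39: 12378 × 0.981 = 12143
40–59: 19194 × 0.98 = 18810
60–79: 9626 × 0.952 = 9164
80+: 18530 × 0.971 + 23724 × 0.606 = 17993 + 14377 = 32370
Net migration: 0–19 − 50 → 13195; 20–39 − 230 → 11913; 40–59 − 370 → 18440; 60–79 − 320 → 8844; 80+ + 120 → 32490
Population now: 0–19=13195, 20–39=11913, 40–59=18440, 60–79=8844, 80+=32490

13245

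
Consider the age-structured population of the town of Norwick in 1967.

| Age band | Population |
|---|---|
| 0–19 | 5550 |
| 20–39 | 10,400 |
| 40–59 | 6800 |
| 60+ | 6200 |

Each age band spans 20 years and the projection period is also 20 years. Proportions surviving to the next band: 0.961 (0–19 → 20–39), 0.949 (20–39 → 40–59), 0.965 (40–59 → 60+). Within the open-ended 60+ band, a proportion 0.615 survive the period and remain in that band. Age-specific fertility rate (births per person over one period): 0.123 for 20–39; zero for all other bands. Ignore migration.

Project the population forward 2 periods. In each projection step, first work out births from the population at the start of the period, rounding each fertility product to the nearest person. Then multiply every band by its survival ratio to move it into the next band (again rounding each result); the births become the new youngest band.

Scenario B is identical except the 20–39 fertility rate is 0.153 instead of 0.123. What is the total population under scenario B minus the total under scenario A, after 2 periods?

(Groups numbered youngest = 1 to oldest = 4.)
Period 1.
Births: 10400 × 0.123 = 1279
Group 2: 5550 × 0.961 = 5334
Group 3: 10400 × 0.949 = 9870
Group 4: 6800 × 0.965 + 6200 × 0.615 = 6562 + 3813 = 10375
Giving 1279 / 5334 / 9870 / 10375.
Period 2.
Births: 5334 × 0.123 = 656
Group 2: 1279 × 0.961 = 1229
Group 3: 5334 × 0.949 = 5062
Group 4: 9870 × 0.965 + 10375 × 0.615 = 9525 + 6381 = 15906
Giving 656 / 1229 / 5062 / 15906.
Scenario A total after 2 periods: 22853
Scenario B projection —
Period 1.
Births: 10400 × 0.153 = 1591
Group 2: 5550 × 0.961 = 5334
Group 3: 10400 × 0.949 = 9870
Group 4: 6800 × 0.965 + 6200 × 0.615 = 6562 + 3813 = 10375
Giving 1591 / 5334 / 9870 / 10375.
Period 2.
Births: 5334 × 0.153 = 816
Group 2: 1591 × 0.961 = 1529
Group 3: 5334 × 0.949 = 5062
Group 4: 9870 × 0.965 + 10375 × 0.615 = 9525 + 6381 = 15906
Giving 816 / 1529 / 5062 / 15906.
Scenario B total after 2 periods: 23313
Difference B − A = 23313 − 22853 = 460

460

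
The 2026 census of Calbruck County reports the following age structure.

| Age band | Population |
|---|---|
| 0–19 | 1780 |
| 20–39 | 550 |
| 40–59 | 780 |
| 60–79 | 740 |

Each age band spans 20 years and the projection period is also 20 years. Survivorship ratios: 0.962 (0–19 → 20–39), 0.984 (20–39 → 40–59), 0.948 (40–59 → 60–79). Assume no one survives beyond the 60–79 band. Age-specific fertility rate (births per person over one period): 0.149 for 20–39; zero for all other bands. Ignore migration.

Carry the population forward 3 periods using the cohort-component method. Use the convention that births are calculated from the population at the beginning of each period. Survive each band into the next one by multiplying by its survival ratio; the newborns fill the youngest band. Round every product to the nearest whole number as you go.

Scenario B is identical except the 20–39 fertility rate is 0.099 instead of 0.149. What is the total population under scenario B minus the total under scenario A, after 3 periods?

Let group 1 be 0–19 through group 4 = 60–79.
Period 1.
Births: 550 * 0.149 = 82
Group 2: 1780 * 0.962 = 1712
Group 3: 550 * 0.984 = 541
Group 4: 780 * 0.948 = 739
End of period: [82, 1712, 541, 739]
Period 2.
Births: 1712 * 0.149 = 255
Group 2: 82 * 0.962 = 79
Group 3: 1712 * 0.984 = 1685
Group 4: 541 * 0.948 = 513
End of period: [255, 79, 1685, 513]
Period 3.
Births: 79 * 0.149 = 12
Group 2: 255 * 0.962 = 245
Group 3: 79 * 0.984 = 78
Group 4: 1685 * 0.948 = 1597
End of period: [12, 245, 78, 1597]
Scenario A total after 3 periods: 1932
Scenario B projection —
Period 1.
Births: 550 * 0.099 = 54
Group 2: 1780 * 0.962 = 1712
Group 3: 550 * 0.984 = 541
Group 4: 780 * 0.948 = 739
End of period: [54, 1712, 541, 739]
Period 2.
Births: 1712 * 0.099 = 169
Group 2: 54 * 0.962 = 52
Group 3: 1712 * 0.984 = 1685
Group 4: 541 * 0.948 = 513
End of period: [169, 52, 1685, 513]
Period 3.
Births: 52 * 0.099 = 5
Group 2: 169 * 0.962 = 163
Group 3: 52 * 0.984 = 51
Group 4: 1685 * 0.948 = 1597
End of period: [5, 163, 51, 1597]
Scenario B total after 3 periods: 1816
Difference B − A = 1816 − 1932 = -116

-116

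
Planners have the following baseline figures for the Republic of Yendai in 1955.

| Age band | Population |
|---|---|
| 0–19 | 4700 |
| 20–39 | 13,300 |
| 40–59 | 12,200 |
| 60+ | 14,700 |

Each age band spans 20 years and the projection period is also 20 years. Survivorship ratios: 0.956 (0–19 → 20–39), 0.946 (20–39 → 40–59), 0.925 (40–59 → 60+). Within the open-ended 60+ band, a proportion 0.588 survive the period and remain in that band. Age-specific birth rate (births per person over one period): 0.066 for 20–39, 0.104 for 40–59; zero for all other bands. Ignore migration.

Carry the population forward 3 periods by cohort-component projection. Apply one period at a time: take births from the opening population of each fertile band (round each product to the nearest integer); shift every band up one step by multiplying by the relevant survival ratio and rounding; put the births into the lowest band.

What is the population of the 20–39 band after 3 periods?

— Period 1 —
Births: 13300 × 0.066 = 878  |  12200 × 0.104 = 1269 — total 2147
20–39: 4700 × 0.956 = 4493
40–59: 13300 × 0.946 = 12582
60+: 12200 × 0.925 + 14700 × 0.588 = 11285 + 8644 = 19929
End of period: [2147, 4493, 12582, 19929]
— Period 2 —
Births: 4493 × 0.066 = 297  |  12582 × 0.104 = 1309 — total 1606
20–39: 2147 × 0.956 = 2053
40–59: 4493 × 0.946 = 4250
60+: 12582 × 0.925 + 19929 × 0.588 = 11638 + 11718 = 23356
End of period: [1606, 2053, 4250, 23356]
— Period 3 —
Births: 2053 × 0.066 = 135  |  4250 × 0.104 = 442 — total 577
20–39: 1606 × 0.956 = 1535
40–59: 2053 × 0.946 = 1942
60+: 4250 × 0.925 + 23356 × 0.588 = 3931 + 13733 = 17664
End of period: [577, 1535, 1942, 17664]

1535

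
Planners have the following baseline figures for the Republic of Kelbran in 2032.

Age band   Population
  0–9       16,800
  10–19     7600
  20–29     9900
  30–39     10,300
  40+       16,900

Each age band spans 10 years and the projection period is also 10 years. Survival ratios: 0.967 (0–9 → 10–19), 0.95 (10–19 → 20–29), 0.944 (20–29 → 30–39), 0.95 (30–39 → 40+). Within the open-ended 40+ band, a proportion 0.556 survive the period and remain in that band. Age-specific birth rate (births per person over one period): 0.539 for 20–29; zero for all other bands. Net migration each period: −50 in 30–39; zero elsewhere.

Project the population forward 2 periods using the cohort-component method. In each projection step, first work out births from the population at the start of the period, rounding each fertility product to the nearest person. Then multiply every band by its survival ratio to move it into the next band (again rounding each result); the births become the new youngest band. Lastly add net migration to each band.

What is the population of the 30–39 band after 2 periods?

Period 1:
Births: 9900 × 0.539 = 5336
10–19: 16800 × 0.967 = 16246
20–29: 7600 × 0.95 = 7220
30–39: 9900 × 0.944 = 9346
40+: 10300 × 0.95 + 16900 × 0.556 = 9785 + 9396 = 19181
Net migration: 30–39 − 50 → 9296
Giving 5336 / 16246 / 7220 / 9296 / 19181.
Period 2:
Births: 7220 × 0.539 = 3892
10–19: 5336 × 0.967 = 5160
20–29: 16246 × 0.95 = 15434
30–39: 7220 × 0.944 = 6816
40+: 9296 × 0.95 + 19181 × 0.556 = 8831 + 10665 = 19496
Net migration: 30–39 − 50 → 6766
Giving 3892 / 5160 / 15434 / 6766 / 19496.

6766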